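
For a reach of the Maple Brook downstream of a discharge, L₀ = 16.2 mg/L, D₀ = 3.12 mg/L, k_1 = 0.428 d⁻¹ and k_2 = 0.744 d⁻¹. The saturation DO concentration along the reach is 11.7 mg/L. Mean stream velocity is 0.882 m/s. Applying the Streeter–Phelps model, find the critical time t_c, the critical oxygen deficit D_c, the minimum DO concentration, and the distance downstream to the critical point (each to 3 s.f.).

t_c ≈ 1.26 d; D_c ≈ 5.42 mg/L; min DO ≈ 6.28 mg/L; x_c ≈ 96.4 km

At the critical point dD/dt = 0, so k_1 L₀ e^(−k_1 t) = k_2 D. Substituting D(t) from the Streeter–Phelps equation and solving for t gives
t_c = ln[(k_2/k_1)(1 − D₀(k_2−k_1)/(k_1 L₀))] / (k_2−k_1).
Here k_2−k_1 = 0.3160 d⁻¹ and 1 − D₀(k_2−k_1)/(k_1 L₀) = 1 − 3.12×0.3160/(0.428×16.2) = 0.8578, so
t_c = ln(1.738 × 0.8578) / 0.3160 = 0.3995 / 0.3160 = 1.264 d.
L(t_c) = L₀ e^(−k_1 t_c) = 16.2 × 0.5821 = 9.430 mg/L, and at the critical point k_2 D_c = k_1 L, so D_c = (0.428/0.744) × 9.430 = 5.425 mg/L.
Minimum DO = C_s − D_c = 11.7 − 5.425 = 6.275 mg/L.
x_c = v t_c = 0.882 m/s × 1.264 d × 86400 s/d = 96350 m ≈ 96.4 km.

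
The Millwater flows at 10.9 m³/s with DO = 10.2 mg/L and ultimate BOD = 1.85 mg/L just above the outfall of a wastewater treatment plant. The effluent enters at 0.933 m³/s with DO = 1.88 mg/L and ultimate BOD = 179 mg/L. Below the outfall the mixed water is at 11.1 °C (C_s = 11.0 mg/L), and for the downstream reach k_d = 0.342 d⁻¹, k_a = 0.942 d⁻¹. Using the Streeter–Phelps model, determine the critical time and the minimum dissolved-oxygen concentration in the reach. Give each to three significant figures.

Mixed DO = (10.9×10.2 + 0.933×1.88)/(10.9+0.933) = 112.9/11.83 = 9.544 mg/L.
Mixed L₀ = (10.9×1.85 + 0.933×179)/(11.83) = 187.2/11.83 = 15.82 mg/L.
Initial deficit D₀ = C_s − DO₀ = 11.0 − 9.544 = 1.456 mg/L.
t_c = (1/0.6000) ln[(0.942/0.342)(1 − 1.456×0.6000/(0.342×15.82))] = 1.667 × ln(2.310) = 1.395 d.
D_c = (0.342/0.942) × 15.82 × e^(−0.342×1.395) = 0.3631 × 15.82 × 0.6206 = 3.564 mg/L.
Minimum DO = 11.0 − 3.564 = 7.436 mg/L.

t_c ≈ 1.40 d; minimum DO ≈ 7.44 mg/L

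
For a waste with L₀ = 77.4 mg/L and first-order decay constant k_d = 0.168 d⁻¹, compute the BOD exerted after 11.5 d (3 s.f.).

y_t = L₀(1 − e^(−k_d t)) = 77.4 × (1 − e^(−0.168×11.5))
= 77.4 × (1 − 0.1449) = 77.4 × 0.8551 = 66.19 mg/L.

y ≈ 66.2 mg/L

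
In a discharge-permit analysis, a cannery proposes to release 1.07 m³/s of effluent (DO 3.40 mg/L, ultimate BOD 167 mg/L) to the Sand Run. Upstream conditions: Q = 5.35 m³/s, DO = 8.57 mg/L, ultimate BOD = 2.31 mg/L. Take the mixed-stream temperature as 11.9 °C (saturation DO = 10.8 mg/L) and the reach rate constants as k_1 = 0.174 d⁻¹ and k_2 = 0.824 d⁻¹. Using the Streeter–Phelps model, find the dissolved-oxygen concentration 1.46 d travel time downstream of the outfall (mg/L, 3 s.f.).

Mixed DO = (5.35×8.57 + 1.07×3.40)/(5.35+1.07) = 49.49/6.420 = 7.708 mg/L.
Mixed L₀ = (5.35×2.31 + 1.07×167)/(6.420) = 191.0/6.420 = 29.76 mg/L.
Initial deficit D₀ = C_s − DO₀ = 10.8 − 7.708 = 3.092 mg/L.
D(1.46) = [0.174×29.76/(0.824−0.174)](e^(−0.174×1.46) − e^(−0.824×1.46)) + 3.092 e^(−0.824×1.46)
= 7.966 × (0.7757 − 0.3003) + 3.092 × 0.3003 = 4.715 mg/L.
DO = 10.8 − 4.715 = 6.085 mg/L.

DO ≈ 6.08 mg/L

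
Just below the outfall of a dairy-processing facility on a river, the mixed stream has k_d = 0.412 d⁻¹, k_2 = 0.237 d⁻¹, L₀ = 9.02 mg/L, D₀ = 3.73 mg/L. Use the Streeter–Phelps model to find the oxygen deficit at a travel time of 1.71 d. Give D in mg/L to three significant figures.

D ≈ 6.15 mg/L

k_d L₀/(k_2−k_d) = 0.412×9.02/(0.237−0.412) = 3.716/-0.1750 = -21.24 mg/L.
e^(−k_d t) = e^(−0.412×1.710) = 0.4943; e^(−k_2 t) = e^(−0.237×1.710) = 0.6668.
D = -21.24 × (0.4943 − 0.6668) + 3.73 × 0.6668 = 3.662 + 2.487 = 6.149 mg/L.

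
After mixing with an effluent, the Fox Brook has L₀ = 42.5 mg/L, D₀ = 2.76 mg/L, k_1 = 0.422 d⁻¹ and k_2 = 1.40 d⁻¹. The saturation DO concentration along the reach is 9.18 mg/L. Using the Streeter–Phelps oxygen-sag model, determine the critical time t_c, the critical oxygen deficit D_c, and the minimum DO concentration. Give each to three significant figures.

t_c ≈ 1.06 d; D_c ≈ 8.19 mg/L; min DO ≈ 0.988 mg/L

With k_2/k_1 = 3.318 and 1 − D₀(k_2−k_1)/(k_1 L₀) = 0.8495,
t_c = ln(3.318 × 0.8495) / (1.40 − 0.422) = ln(2.818) / 0.9780 = 1.036/0.9780 = 1.059 d.
D_c = (k_1/k_2) L₀ e^(−k_1 t_c) = (0.422/1.40) × 42.5 × e^(−0.422×1.059) = 0.3014 × 42.5 × 0.6395 = 8.192 mg/L.
Minimum DO = C_s − D_c = 9.18 − 8.192 = 0.9876 mg/L.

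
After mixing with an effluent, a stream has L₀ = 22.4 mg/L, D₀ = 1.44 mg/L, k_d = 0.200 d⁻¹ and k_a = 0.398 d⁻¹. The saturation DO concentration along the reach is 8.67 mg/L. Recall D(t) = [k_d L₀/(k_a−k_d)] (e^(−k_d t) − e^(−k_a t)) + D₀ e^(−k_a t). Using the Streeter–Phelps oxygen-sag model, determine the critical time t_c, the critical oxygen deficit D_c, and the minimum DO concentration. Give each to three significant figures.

t_c ≈ 3.14 d; D_c ≈ 6.00 mg/L; min DO ≈ 2.67 mg/L

t_c = [1/(k_a−k_d)] ln[(k_a/k_d)(1 − D₀(k_a−k_d)/(k_d L₀))]
= [1/(0.398−0.200)] ln[(0.398/0.200)(1 − 1.44×0.1980/(0.200×22.4))]
= (1/0.1980) ln[1.990 × 0.9364] = 5.051 × ln(1.863) = 5.051 × 0.6224 = 3.143 d.
D_c = (k_d/k_a) L₀ e^(−k_d t_c) = (0.200/0.398) × 22.4 × e^(−0.200×3.143) = 0.5025 × 22.4 × 0.5333 = 6.003 mg/L.
Minimum DO = C_s − D_c = 8.67 − 6.003 = 2.667 mg/L.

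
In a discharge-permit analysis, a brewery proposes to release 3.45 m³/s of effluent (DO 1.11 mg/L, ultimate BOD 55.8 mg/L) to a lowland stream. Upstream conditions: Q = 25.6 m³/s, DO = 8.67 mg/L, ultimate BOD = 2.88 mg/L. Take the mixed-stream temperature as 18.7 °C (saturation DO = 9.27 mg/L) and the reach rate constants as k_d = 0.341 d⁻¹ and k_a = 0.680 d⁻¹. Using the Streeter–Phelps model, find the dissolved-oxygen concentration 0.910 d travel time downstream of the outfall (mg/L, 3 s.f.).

DO ≈ 6.67 mg/L

Mixed DO = (25.6×8.67 + 3.45×1.11)/(25.6+3.45) = 225.8/29.05 = 7.772 mg/L.
Mixed L₀ = (25.6×2.88 + 3.45×55.8)/(29.05) = 266.2/29.05 = 9.165 mg/L.
Initial deficit D₀ = C_s − DO₀ = 9.27 − 7.772 = 1.498 mg/L.
D(0.910) = [0.341×9.165/(0.680−0.341)](e^(−0.341×0.910) − e^(−0.680×0.910)) + 1.498 e^(−0.680×0.910)
= 9.219 × (0.7332 − 0.5386) + 1.498 × 0.5386 = 2.601 mg/L.
DO = 9.27 − 2.601 = 6.669 mg/L.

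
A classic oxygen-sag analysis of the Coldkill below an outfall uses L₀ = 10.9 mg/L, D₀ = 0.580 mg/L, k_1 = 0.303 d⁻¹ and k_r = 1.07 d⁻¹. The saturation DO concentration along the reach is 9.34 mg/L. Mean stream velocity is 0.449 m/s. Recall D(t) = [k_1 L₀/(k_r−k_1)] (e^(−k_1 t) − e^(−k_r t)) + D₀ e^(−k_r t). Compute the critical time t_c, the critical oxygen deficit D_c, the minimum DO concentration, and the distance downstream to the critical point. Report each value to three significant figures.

t_c = [1/(k_r−k_1)] ln[(k_r/k_1)(1 − D₀(k_r−k_1)/(k_1 L₀))]
= [1/(1.07−0.303)] ln[(1.07/0.303)(1 − 0.580×0.7670/(0.303×10.9))]
= (1/0.7670) ln[3.531 × 0.8653] = 1.304 × ln(3.056) = 1.304 × 1.117 = 1.456 d.
L(t_c) = L₀ e^(−k_1 t_c) = 10.9 × 0.6432 = 7.011 mg/L, and at the critical point k_r D_c = k_1 L, so D_c = (0.303/1.07) × 7.011 = 1.985 mg/L.
Minimum DO = C_s − D_c = 9.34 − 1.985 = 7.355 mg/L.
x_c = v t_c = 0.449 m/s × 1.456 d × 86400 s/d = 56500 m ≈ 56.5 km.

t_c ≈ 1.46 d; D_c ≈ 1.99 mg/L; min DO ≈ 7.35 mg/L; x_c ≈ 56.5 km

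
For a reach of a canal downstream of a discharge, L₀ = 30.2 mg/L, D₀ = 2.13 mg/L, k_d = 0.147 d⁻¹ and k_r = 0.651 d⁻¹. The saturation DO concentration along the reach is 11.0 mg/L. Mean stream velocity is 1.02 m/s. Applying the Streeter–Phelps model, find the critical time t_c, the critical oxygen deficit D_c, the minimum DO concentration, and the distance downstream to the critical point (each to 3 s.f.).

At the critical point dD/dt = 0, so k_d L₀ e^(−k_d t) = k_r D. Substituting D(t) from the Streeter–Phelps equation and solving for t gives
t_c = ln[(k_r/k_d)(1 − D₀(k_r−k_d)/(k_d L₀))] / (k_r−k_d).
Here k_r−k_d = 0.5040 d⁻¹ and 1 − D₀(k_r−k_d)/(k_d L₀) = 1 − 2.13×0.5040/(0.147×30.2) = 0.7582, so
t_c = ln(4.429 × 0.7582) / 0.5040 = 1.211 / 0.5040 = 2.403 d.
L(t_c) = L₀ e^(−k_d t_c) = 30.2 × 0.7024 = 21.21 mg/L, and at the critical point k_r D_c = k_d L, so D_c = (0.147/0.651) × 21.21 = 4.790 mg/L.
Minimum DO = C_s − D_c = 11.0 − 4.790 = 6.210 mg/L.
x_c = v t_c = 1.02 m/s × 2.403 d × 86400 s/d = 211800 m ≈ 212 km.

t_c ≈ 2.40 d; D_c ≈ 4.79 mg/L; min DO ≈ 6.21 mg/L; x_c ≈ 212 km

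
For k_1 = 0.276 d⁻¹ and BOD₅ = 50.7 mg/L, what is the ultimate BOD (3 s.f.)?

BOD₅ = L₀(1 − e^(−5k_1)) ⇒ L₀ = BOD₅ / (1 − e^(−5×0.276))
= 50.7 / (1 − 0.2516) = 50.7 / 0.7484 = 67.74 mg/L.

L₀ ≈ 67.7 mg/L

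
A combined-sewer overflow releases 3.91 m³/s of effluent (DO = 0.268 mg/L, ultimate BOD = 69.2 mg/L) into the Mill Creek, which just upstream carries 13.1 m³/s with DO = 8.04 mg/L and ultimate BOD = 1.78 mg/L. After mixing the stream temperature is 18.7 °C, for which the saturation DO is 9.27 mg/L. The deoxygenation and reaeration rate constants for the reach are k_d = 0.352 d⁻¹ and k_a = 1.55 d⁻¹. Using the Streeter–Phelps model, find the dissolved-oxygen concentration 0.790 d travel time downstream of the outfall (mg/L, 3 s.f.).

Mixed DO = (13.1×8.04 + 3.91×0.268)/(13.1+3.91) = 106.4/17.01 = 6.253 mg/L.
Mixed L₀ = (13.1×1.78 + 3.91×69.2)/(17.01) = 293.9/17.01 = 17.28 mg/L.
Initial deficit D₀ = C_s − DO₀ = 9.27 − 6.253 = 3.017 mg/L.
D(0.790) = [0.352×17.28/(1.55−0.352)](e^(−0.352×0.790) − e^(−1.55×0.790)) + 3.017 e^(−1.55×0.790)
= 5.077 × (0.7572 − 0.2939) + 3.017 × 0.2939 = 3.239 mg/L.
DO = 9.27 − 3.239 = 6.031 mg/L.

DO ≈ 6.03 mg/L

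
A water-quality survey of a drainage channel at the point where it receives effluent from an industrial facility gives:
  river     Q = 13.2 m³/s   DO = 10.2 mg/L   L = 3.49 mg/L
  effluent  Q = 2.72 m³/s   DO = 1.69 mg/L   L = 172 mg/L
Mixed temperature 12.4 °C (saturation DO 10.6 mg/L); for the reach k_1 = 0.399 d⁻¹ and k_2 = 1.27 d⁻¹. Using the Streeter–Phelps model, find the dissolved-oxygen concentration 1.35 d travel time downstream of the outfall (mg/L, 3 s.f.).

Mixed DO = (13.2×10.2 + 2.72×1.69)/(13.2+2.72) = 139.2/15.92 = 8.746 mg/L.
Mixed L₀ = (13.2×3.49 + 2.72×172)/(15.92) = 513.9/15.92 = 32.28 mg/L.
Initial deficit D₀ = C_s − DO₀ = 10.6 − 8.746 = 1.854 mg/L.
D(1.35) = [0.399×32.28/(1.27−0.399)](e^(−0.399×1.35) − e^(−1.27×1.35)) + 1.854 e^(−1.27×1.35)
= 14.79 × (0.5835 − 0.1801) + 1.854 × 0.1801 = 6.300 mg/L.
DO = 10.6 − 6.300 = 4.300 mg/L.

DO ≈ 4.30 mg/L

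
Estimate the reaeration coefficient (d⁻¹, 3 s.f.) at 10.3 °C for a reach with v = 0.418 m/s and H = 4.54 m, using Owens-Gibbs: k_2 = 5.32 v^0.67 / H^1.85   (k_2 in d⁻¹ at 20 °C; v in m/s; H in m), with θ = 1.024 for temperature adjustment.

k_2 ≈ 0.143 d⁻¹

k_2(20) = 5.32 × 0.418^0.67 / 4.54^1.85 = 5.32 × 0.5574 / 16.43 = 0.1805 d⁻¹.
k_2(10.3) = 0.1805 × 1.024^(10.3−20) = 0.1805 × 0.7945 = 0.1434 d⁻¹.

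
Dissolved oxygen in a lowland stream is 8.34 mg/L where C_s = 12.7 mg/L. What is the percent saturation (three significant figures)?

65.7 % saturation

% saturation = C/C_s × 100 = 8.34/12.7 × 100 = 65.7 %.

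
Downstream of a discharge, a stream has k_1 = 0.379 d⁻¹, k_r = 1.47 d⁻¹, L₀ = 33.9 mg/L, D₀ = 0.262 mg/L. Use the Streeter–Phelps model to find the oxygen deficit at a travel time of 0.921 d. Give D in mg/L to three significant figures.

k_1 L₀/(k_r−k_1) = 0.379×33.9/(1.47−0.379) = 12.85/1.091 = 11.78 mg/L.
e^(−k_1 t) = e^(−0.379×0.9210) = 0.7054; e^(−k_r t) = e^(−1.47×0.9210) = 0.2582.
D = 11.78 × (0.7054 − 0.2582) + 0.262 × 0.2582 = 5.265 + 0.06766 = 5.333 mg/L.

D ≈ 5.33 mg/L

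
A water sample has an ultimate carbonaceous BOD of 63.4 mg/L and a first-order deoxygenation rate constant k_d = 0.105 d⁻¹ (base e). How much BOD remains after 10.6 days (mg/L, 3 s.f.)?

L_t = L₀ e^(−k_d t) = 63.4 × e^(−0.105×10.6) = 63.4 × 0.3286 = 20.83 mg/L.

L ≈ 20.8 mg/L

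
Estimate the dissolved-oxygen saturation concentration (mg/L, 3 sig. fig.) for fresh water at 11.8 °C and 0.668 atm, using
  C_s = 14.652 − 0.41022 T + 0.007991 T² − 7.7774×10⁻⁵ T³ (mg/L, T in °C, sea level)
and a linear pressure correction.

At sea level: C_s = 14.652 − 0.41022×11.8 + 0.007991×11.8² − 7.7774×10⁻⁵×11.8³ = 10.80 mg/L.
Pressure correction: C_s' = 10.80 × 0.668 = 7.212 mg/L.

C_s ≈ 7.21 mg/L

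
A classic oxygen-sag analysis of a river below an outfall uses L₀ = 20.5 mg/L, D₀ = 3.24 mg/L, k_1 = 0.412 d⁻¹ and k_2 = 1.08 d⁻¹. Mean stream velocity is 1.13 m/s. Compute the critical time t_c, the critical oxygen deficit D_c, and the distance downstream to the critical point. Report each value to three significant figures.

t_c ≈ 0.999 d; D_c ≈ 5.18 mg/L; x_c ≈ 97.6 km

t_c = [1/(k_2−k_1)] ln[(k_2/k_1)(1 − D₀(k_2−k_1)/(k_1 L₀))]
= [1/(1.08−0.412)] ln[(1.08/0.412)(1 − 3.24×0.6680/(0.412×20.5))]
= (1/0.6680) ln[2.621 × 0.7437] = 1.497 × ln(1.950) = 1.497 × 0.6676 = 0.9995 d.
D_c = (k_1/k_2) L₀ e^(−k_1 t_c) = (0.412/1.08) × 20.5 × e^(−0.412×0.9995) = 0.3815 × 20.5 × 0.6625 = 5.181 mg/L.
x_c = v t_c = 1.13 m/s × 0.9995 d × 86400 s/d = 97580 m ≈ 97.6 km.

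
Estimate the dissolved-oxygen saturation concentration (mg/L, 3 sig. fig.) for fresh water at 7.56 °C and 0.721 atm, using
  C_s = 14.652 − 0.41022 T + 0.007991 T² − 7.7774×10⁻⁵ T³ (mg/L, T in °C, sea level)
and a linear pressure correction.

C_s ≈ 8.63 mg/L

At sea level: C_s = 14.652 − 0.41022×7.56 + 0.007991×7.56² − 7.7774×10⁻⁵×7.56³ = 11.97 mg/L.
Pressure correction: C_s' = 11.97 × 0.721 = 8.633 mg/L.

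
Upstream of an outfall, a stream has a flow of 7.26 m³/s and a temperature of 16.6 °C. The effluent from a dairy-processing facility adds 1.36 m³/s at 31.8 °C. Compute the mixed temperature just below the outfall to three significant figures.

19.0 °C

Flow-weighted mixing: C = (Q_r C_r + Q_w C_w)/(Q_r + Q_w)
= (7.26×16.6 + 1.36×31.8)/(7.26 + 1.36) = 163.8/8.620 = 19.00 °C.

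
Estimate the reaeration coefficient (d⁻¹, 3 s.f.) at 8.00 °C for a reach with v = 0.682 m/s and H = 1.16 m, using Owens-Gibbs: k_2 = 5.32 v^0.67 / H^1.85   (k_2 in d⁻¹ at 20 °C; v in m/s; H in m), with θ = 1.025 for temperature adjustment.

k_2 ≈ 2.33 d⁻¹

k_2(20) = 5.32 × 0.682^0.67 / 1.16^1.85 = 5.32 × 0.7738 / 1.316 = 3.128 d⁻¹.
k_2(8.00) = 3.128 × 1.025^(8.00−20) = 3.128 × 0.7436 = 2.326 d⁻¹.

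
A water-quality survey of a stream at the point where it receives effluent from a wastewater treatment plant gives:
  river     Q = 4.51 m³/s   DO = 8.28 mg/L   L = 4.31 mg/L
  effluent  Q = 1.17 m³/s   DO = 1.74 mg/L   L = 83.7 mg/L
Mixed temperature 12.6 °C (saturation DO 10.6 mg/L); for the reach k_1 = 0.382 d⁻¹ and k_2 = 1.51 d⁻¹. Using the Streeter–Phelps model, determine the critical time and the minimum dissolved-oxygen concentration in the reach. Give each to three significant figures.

t_c ≈ 0.560 d; minimum DO ≈ 6.38 mg/L

Mixed DO = (4.51×8.28 + 1.17×1.74)/(4.51+1.17) = 39.38/5.680 = 6.933 mg/L.
Mixed L₀ = (4.51×4.31 + 1.17×83.7)/(5.680) = 117.4/5.680 = 20.66 mg/L.
Initial deficit D₀ = C_s − DO₀ = 10.6 − 6.933 = 3.667 mg/L.
t_c = (1/1.128) ln[(1.51/0.382)(1 − 3.667×1.128/(0.382×20.66))] = 0.8865 × ln(1.881) = 0.5603 d.
D_c = (0.382/1.51) × 20.66 × e^(−0.382×0.5603) = 0.2530 × 20.66 × 0.8073 = 4.220 mg/L.
Minimum DO = 10.6 − 4.220 = 6.380 mg/L.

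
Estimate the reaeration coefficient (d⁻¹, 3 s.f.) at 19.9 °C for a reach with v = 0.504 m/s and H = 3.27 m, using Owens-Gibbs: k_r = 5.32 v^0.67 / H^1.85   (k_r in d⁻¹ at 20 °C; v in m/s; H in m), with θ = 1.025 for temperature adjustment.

k_r(20) = 5.32 × 0.504^0.67 / 3.27^1.85 = 5.32 × 0.6319 / 8.952 = 0.3755 d⁻¹.
k_r(19.9) = 0.3755 × 1.025^(19.9−20) = 0.3755 × 0.9975 = 0.3746 d⁻¹.

k_r ≈ 0.375 d⁻¹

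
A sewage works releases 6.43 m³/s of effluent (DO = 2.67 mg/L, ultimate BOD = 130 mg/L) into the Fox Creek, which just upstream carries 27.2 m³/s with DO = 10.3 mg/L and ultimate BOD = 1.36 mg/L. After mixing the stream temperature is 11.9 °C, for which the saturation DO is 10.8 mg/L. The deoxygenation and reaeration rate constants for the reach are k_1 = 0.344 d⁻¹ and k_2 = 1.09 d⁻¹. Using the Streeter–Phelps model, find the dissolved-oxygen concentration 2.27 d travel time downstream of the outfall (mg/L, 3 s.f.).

Mixed DO = (27.2×10.3 + 6.43×2.67)/(27.2+6.43) = 297.3/33.63 = 8.841 mg/L.
Mixed L₀ = (27.2×1.36 + 6.43×130)/(33.63) = 872.9/33.63 = 25.96 mg/L.
Initial deficit D₀ = C_s − DO₀ = 10.8 − 8.841 = 1.959 mg/L.
D(2.27) = [0.344×25.96/(1.09−0.344)](e^(−0.344×2.27) − e^(−1.09×2.27)) + 1.959 e^(−1.09×2.27)
= 11.97 × (0.4580 − 0.08422) + 1.959 × 0.08422 = 4.639 mg/L.
DO = 10.8 − 4.639 = 6.161 mg/L.

DO ≈ 6.16 mg/L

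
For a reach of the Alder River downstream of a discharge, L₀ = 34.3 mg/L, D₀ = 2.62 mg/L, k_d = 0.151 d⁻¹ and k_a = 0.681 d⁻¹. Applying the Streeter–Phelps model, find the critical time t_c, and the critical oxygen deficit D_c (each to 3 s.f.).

t_c = [1/(k_a−k_d)] ln[(k_a/k_d)(1 − D₀(k_a−k_d)/(k_d L₀))]
= [1/(0.681−0.151)] ln[(0.681/0.151)(1 − 2.62×0.5300/(0.151×34.3))]
= (1/0.5300) ln[4.510 × 0.7319] = 1.887 × ln(3.301) = 1.887 × 1.194 = 2.253 d.
D_c = (k_d/k_a) L₀ e^(−k_d t_c) = (0.151/0.681) × 34.3 × e^(−0.151×2.253) = 0.2217 × 34.3 × 0.7116 = 5.412 mg/L.

t_c ≈ 2.25 d; D_c ≈ 5.41 mg/L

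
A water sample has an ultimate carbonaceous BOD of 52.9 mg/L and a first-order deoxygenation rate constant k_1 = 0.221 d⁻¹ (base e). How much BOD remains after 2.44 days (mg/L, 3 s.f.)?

L_t = L₀ e^(−k_1 t) = 52.9 × e^(−0.221×2.44) = 52.9 × 0.5832 = 30.85 mg/L.

L ≈ 30.9 mg/L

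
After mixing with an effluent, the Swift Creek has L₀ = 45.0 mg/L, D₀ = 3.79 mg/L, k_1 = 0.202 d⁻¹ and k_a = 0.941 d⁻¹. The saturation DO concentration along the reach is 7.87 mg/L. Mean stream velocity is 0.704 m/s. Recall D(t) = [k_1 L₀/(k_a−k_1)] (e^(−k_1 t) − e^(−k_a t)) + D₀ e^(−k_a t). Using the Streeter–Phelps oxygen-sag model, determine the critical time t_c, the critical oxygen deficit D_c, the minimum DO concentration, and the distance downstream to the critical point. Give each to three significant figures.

With k_a/k_1 = 4.658 and 1 − D₀(k_a−k_1)/(k_1 L₀) = 0.6919,
t_c = ln(4.658 × 0.6919) / (0.941 − 0.202) = ln(3.223) / 0.7390 = 1.170/0.7390 = 1.584 d.
D_c = (k_1/k_a) L₀ e^(−k_1 t_c) = (0.202/0.941) × 45.0 × e^(−0.202×1.584) = 0.2147 × 45.0 × 0.7262 = 7.015 mg/L.
Minimum DO = C_s − D_c = 7.87 − 7.015 = 0.8548 mg/L.
x_c = v t_c = 0.704 m/s × 1.584 d × 86400 s/d = 96330 m ≈ 96.3 km.

t_c ≈ 1.58 d; D_c ≈ 7.02 mg/L; min DO ≈ 0.855 mg/L; x_c ≈ 96.3 km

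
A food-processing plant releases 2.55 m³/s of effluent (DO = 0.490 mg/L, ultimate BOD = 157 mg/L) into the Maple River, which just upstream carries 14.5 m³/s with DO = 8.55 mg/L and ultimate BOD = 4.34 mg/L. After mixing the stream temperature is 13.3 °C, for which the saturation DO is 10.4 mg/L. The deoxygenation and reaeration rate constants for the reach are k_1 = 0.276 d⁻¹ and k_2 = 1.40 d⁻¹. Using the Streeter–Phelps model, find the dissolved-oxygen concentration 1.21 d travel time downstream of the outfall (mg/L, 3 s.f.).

Mixed DO = (14.5×8.55 + 2.55×0.490)/(14.5+2.55) = 125.2/17.05 = 7.345 mg/L.
Mixed L₀ = (14.5×4.34 + 2.55×157)/(17.05) = 463.3/17.05 = 27.17 mg/L.
Initial deficit D₀ = C_s − DO₀ = 10.4 − 7.345 = 3.055 mg/L.
D(1.21) = [0.276×27.17/(1.40−0.276)](e^(−0.276×1.21) − e^(−1.40×1.21)) + 3.055 e^(−1.40×1.21)
= 6.672 × (0.7161 − 0.1838) + 3.055 × 0.1838 = 4.113 mg/L.
DO = 10.4 − 4.113 = 6.287 mg/L.

DO ≈ 6.29 mg/L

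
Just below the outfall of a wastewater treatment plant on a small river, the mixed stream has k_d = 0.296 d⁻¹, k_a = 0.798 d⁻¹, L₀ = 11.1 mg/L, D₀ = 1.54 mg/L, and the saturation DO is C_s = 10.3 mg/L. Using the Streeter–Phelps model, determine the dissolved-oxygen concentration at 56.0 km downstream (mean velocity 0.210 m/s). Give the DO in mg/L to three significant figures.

DO ≈ 8.10 mg/L

Travel time t = x/v = 56.0 km / (0.210 m/s) = 56000 m / 0.210 m/s = 266700 s = 3.086 d.
k_d L₀/(k_a−k_d) = 0.296×11.1/(0.798−0.296) = 3.286/0.5020 = 6.545 mg/L.
e^(−k_d t) = e^(−0.296×3.086) = 0.4011; e^(−k_a t) = e^(−0.798×3.086) = 0.08518.
D = 6.545 × (0.4011 − 0.08518) + 1.54 × 0.08518 = 2.068 + 0.1312 = 2.199 mg/L.
DO = C_s − D = 10.3 − 2.199 = 8.101 mg/L.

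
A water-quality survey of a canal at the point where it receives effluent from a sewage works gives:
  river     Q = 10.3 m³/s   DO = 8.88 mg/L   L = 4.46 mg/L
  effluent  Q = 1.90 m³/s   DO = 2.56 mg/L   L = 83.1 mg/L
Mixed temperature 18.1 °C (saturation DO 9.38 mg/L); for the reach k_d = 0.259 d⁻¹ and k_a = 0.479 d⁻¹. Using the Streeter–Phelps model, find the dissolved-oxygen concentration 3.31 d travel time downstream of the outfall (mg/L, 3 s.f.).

DO ≈ 4.76 mg/L

Mixed DO = (10.3×8.88 + 1.90×2.56)/(10.3+1.90) = 96.33/12.20 = 7.896 mg/L.
Mixed L₀ = (10.3×4.46 + 1.90×83.1)/(12.20) = 203.8/12.20 = 16.71 mg/L.
Initial deficit D₀ = C_s − DO₀ = 9.38 − 7.896 = 1.484 mg/L.
D(3.31) = [0.259×16.71/(0.479−0.259)](e^(−0.259×3.31) − e^(−0.479×3.31)) + 1.484 e^(−0.479×3.31)
= 19.67 × (0.4243 − 0.2048) + 1.484 × 0.2048 = 4.621 mg/L.
DO = 9.38 − 4.621 = 4.759 mg/L.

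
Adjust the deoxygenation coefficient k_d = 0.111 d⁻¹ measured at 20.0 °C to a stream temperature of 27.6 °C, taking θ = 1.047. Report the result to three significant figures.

k_d ≈ 0.157 d⁻¹

k_d(T₂) = k_d(T₁) · θ^(T₂−T₁) = 0.111 × 1.047^(27.6−20.0)
= 0.111 × 1.047^7.60 = 0.111 × 1.418 = 0.1574 d⁻¹.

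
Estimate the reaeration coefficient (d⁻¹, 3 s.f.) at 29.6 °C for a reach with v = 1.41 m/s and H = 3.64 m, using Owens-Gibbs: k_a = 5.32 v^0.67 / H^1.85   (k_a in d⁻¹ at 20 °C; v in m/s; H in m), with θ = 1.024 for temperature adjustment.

k_a ≈ 0.770 d⁻¹

k_a(20) = 5.32 × 1.41^0.67 / 3.64^1.85 = 5.32 × 1.259 / 10.92 = 0.6136 d⁻¹.
k_a(29.6) = 0.6136 × 1.024^(29.6−20) = 0.6136 × 1.256 = 0.7704 d⁻¹.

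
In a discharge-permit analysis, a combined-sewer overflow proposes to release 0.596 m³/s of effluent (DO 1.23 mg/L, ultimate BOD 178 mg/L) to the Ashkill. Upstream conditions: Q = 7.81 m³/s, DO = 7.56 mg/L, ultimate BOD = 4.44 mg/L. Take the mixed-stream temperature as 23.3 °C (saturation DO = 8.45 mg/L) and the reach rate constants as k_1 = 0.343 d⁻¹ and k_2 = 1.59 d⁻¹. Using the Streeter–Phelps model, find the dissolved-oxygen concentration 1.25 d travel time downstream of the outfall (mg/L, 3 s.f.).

Mixed DO = (7.81×7.56 + 0.596×1.23)/(7.81+0.596) = 59.78/8.406 = 7.111 mg/L.
Mixed L₀ = (7.81×4.44 + 0.596×178)/(8.406) = 140.8/8.406 = 16.75 mg/L.
Initial deficit D₀ = C_s − DO₀ = 8.45 − 7.111 = 1.339 mg/L.
D(1.25) = [0.343×16.75/(1.59−0.343)](e^(−0.343×1.25) − e^(−1.59×1.25)) + 1.339 e^(−1.59×1.25)
= 4.606 × (0.6513 − 0.1370) + 1.339 × 0.1370 = 2.552 mg/L.
DO = 8.45 − 2.552 = 5.898 mg/L.

DO ≈ 5.90 mg/L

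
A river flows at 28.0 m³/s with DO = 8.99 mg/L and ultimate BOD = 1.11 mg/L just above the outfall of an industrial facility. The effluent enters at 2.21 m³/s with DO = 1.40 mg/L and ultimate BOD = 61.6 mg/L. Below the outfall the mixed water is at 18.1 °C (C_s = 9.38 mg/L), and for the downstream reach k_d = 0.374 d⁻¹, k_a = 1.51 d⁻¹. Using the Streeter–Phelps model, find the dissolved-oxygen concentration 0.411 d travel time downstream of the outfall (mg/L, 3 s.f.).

DO ≈ 8.29 mg/L

Mixed DO = (28.0×8.99 + 2.21×1.40)/(28.0+2.21) = 254.8/30.21 = 8.435 mg/L.
Mixed L₀ = (28.0×1.11 + 2.21×61.6)/(30.21) = 167.2/30.21 = 5.535 mg/L.
Initial deficit D₀ = C_s − DO₀ = 9.38 − 8.435 = 0.9452 mg/L.
D(0.411) = [0.374×5.535/(1.51−0.374)](e^(−0.374×0.411) − e^(−1.51×0.411)) + 0.9452 e^(−1.51×0.411)
= 1.822 × (0.8575 − 0.5376) + 0.9452 × 0.5376 = 1.091 mg/L.
DO = 9.38 − 1.091 = 8.289 mg/L.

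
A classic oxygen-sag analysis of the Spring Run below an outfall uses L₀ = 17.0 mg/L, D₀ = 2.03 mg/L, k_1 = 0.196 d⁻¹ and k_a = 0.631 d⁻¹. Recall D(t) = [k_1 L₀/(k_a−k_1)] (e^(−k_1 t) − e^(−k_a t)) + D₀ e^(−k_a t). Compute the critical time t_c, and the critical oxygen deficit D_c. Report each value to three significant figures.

At the critical point dD/dt = 0, so k_1 L₀ e^(−k_1 t) = k_a D. Substituting D(t) from the Streeter–Phelps equation and solving for t gives
t_c = ln[(k_a/k_1)(1 − D₀(k_a−k_1)/(k_1 L₀))] / (k_a−k_1).
Here k_a−k_1 = 0.4350 d⁻¹ and 1 − D₀(k_a−k_1)/(k_1 L₀) = 1 − 2.03×0.4350/(0.196×17.0) = 0.7350, so
t_c = ln(3.219 × 0.7350) / 0.4350 = 0.8613 / 0.4350 = 1.980 d.
L(t_c) = L₀ e^(−k_1 t_c) = 17.0 × 0.6784 = 11.53 mg/L, and at the critical point k_a D_c = k_1 L, so D_c = (0.196/0.631) × 11.53 = 3.582 mg/L.

t_c ≈ 1.98 d; D_c ≈ 3.58 mg/L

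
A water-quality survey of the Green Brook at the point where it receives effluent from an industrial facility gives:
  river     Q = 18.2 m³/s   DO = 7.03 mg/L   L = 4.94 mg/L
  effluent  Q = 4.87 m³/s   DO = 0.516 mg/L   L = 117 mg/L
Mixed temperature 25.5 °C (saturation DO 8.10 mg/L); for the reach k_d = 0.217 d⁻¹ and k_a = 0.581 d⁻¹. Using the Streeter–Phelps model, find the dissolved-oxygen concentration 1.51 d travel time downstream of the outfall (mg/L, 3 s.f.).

Mixed DO = (18.2×7.03 + 4.87×0.516)/(18.2+4.87) = 130.5/23.07 = 5.655 mg/L.
Mixed L₀ = (18.2×4.94 + 4.87×117)/(23.07) = 659.7/23.07 = 28.60 mg/L.
Initial deficit D₀ = C_s − DO₀ = 8.10 − 5.655 = 2.445 mg/L.
D(1.51) = [0.217×28.60/(0.581−0.217)](e^(−0.217×1.51) − e^(−0.581×1.51)) + 2.445 e^(−0.581×1.51)
= 17.05 × (0.7206 − 0.4159) + 2.445 × 0.4159 = 6.211 mg/L.
DO = 8.10 − 6.211 = 1.889 mg/L.

DO ≈ 1.89 mg/L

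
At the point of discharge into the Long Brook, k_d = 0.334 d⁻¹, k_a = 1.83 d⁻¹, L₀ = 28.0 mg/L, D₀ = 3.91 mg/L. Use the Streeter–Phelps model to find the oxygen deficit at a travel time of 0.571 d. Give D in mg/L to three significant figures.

k_d L₀/(k_a−k_d) = 0.334×28.0/(1.83−0.334) = 9.352/1.496 = 6.251 mg/L.
e^(−k_d t) = e^(−0.334×0.5710) = 0.8264; e^(−k_a t) = e^(−1.83×0.5710) = 0.3517.
D = 6.251 × (0.8264 − 0.3517) + 3.91 × 0.3517 = 2.967 + 1.375 = 4.342 mg/L.

D ≈ 4.34 mg/L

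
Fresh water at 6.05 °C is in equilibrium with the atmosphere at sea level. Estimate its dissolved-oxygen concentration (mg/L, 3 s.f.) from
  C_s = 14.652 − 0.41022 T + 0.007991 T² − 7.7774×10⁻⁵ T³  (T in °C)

C_s ≈ 12.4 mg/L

C_s = 14.652 − 0.41022×6.05 + 0.007991×6.05² − 7.7774×10⁻⁵×6.05³ = 12.45 mg/L.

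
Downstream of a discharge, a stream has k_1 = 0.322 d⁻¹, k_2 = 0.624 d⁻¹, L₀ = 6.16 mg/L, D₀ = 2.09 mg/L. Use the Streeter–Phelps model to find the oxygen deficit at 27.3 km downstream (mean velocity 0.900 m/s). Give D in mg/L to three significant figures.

D ≈ 2.27 mg/L

Travel time t = x/v = 27.3 km / (0.900 m/s) = 27300 m / 0.900 m/s = 30330 s = 0.3511 d.
k_1 L₀/(k_2−k_1) = 0.322×6.16/(0.624−0.322) = 1.984/0.3020 = 6.568 mg/L.
e^(−k_1 t) = e^(−0.322×0.3511) = 0.8931; e^(−k_2 t) = e^(−0.624×0.3511) = 0.8033.
D = 6.568 × (0.8931 − 0.8033) + 2.09 × 0.8033 = 0.5901 + 1.679 = 2.269 mg/L.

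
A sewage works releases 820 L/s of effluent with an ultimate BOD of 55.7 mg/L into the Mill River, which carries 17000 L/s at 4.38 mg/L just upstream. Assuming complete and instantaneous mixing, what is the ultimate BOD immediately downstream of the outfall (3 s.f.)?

Flow-weighted mixing: C = (Q_r C_r + Q_w C_w)/(Q_r + Q_w)
= (17000×4.38 + 820×55.7)/(17000 + 820) = 120100/17820 = 6.742 mg/L.

6.74 mg/L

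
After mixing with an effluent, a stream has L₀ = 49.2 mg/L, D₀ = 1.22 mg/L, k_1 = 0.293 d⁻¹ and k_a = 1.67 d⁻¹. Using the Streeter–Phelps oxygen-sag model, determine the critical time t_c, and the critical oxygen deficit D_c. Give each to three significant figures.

At the critical point dD/dt = 0, so k_1 L₀ e^(−k_1 t) = k_a D. Substituting D(t) from the Streeter–Phelps equation and solving for t gives
t_c = ln[(k_a/k_1)(1 − D₀(k_a−k_1)/(k_1 L₀))] / (k_a−k_1).
Here k_a−k_1 = 1.377 d⁻¹ and 1 − D₀(k_a−k_1)/(k_1 L₀) = 1 − 1.22×1.377/(0.293×49.2) = 0.8835, so
t_c = ln(5.700 × 0.8835) / 1.377 = 1.617 / 1.377 = 1.174 d.
D_c = (k_1/k_a) L₀ e^(−k_1 t_c) = (0.293/1.67) × 49.2 × e^(−0.293×1.174) = 0.1754 × 49.2 × 0.7090 = 6.120 mg/L.

t_c ≈ 1.17 d; D_c ≈ 6.12 mg/L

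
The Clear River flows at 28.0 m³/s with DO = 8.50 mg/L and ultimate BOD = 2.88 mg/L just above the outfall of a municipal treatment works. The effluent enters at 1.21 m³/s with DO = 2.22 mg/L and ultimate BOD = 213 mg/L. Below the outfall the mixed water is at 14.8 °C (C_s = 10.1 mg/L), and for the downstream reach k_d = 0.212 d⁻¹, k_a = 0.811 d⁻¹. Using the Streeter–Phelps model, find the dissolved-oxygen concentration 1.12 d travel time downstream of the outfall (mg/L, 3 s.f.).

DO ≈ 7.77 mg/L

Mixed DO = (28.0×8.50 + 1.21×2.22)/(28.0+1.21) = 240.7/29.21 = 8.240 mg/L.
Mixed L₀ = (28.0×2.88 + 1.21×213)/(29.21) = 338.4/29.21 = 11.58 mg/L.
Initial deficit D₀ = C_s − DO₀ = 10.1 − 8.240 = 1.860 mg/L.
D(1.12) = [0.212×11.58/(0.811−0.212)](e^(−0.212×1.12) − e^(−0.811×1.12)) + 1.860 e^(−0.811×1.12)
= 4.100 × (0.7886 − 0.4032) + 1.860 × 0.4032 = 2.330 mg/L.
DO = 10.1 − 2.330 = 7.770 mg/L.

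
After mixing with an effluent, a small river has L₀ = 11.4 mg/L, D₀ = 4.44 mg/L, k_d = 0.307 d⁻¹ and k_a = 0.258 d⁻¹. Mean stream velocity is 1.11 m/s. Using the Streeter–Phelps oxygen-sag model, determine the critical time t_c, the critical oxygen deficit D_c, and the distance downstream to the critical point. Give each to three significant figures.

t_c ≈ 2.32 d; D_c ≈ 6.66 mg/L; x_c ≈ 222 km

With k_a/k_d = 0.8404 and 1 − D₀(k_a−k_d)/(k_d L₀) = 1.062,
t_c = ln(0.8404 × 1.062) / (0.258 − 0.307) = ln(0.8926) / -0.04900 = -0.1136/-0.04900 = 2.318 d.
L(t_c) = L₀ e^(−k_d t_c) = 11.4 × 0.4909 = 5.596 mg/L, and at the critical point k_a D_c = k_d L, so D_c = (0.307/0.258) × 5.596 = 6.658 mg/L.
x_c = v t_c = 1.11 m/s × 2.318 d × 86400 s/d = 222300 m ≈ 222 km.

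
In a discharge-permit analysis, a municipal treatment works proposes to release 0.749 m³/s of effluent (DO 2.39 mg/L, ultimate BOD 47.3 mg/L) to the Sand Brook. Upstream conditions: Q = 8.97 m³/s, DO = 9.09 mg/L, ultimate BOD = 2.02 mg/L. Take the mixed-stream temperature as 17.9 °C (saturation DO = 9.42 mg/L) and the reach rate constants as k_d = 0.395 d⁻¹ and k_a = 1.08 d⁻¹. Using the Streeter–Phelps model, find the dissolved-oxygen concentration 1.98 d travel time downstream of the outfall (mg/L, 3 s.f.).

DO ≈ 8.24 mg/L

Mixed DO = (8.97×9.09 + 0.749×2.39)/(8.97+0.749) = 83.33/9.719 = 8.574 mg/L.
Mixed L₀ = (8.97×2.02 + 0.749×47.3)/(9.719) = 53.55/9.719 = 5.510 mg/L.
Initial deficit D₀ = C_s − DO₀ = 9.42 − 8.574 = 0.8463 mg/L.
D(1.98) = [0.395×5.510/(1.08−0.395)](e^(−0.395×1.98) − e^(−1.08×1.98)) + 0.8463 e^(−1.08×1.98)
= 3.177 × (0.4574 − 0.1178) + 0.8463 × 0.1178 = 1.179 mg/L.
DO = 9.42 − 1.179 = 8.241 mg/L.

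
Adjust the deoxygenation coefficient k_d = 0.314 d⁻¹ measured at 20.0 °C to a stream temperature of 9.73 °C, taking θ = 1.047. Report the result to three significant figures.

k_d(T₂) = k_d(T₁) · θ^(T₂−T₁) = 0.314 × 1.047^(9.73−20.0)
= 0.314 × 1.047^-10.3 = 0.314 × 0.6239 = 0.1959 d⁻¹.

k_d ≈ 0.196 d⁻¹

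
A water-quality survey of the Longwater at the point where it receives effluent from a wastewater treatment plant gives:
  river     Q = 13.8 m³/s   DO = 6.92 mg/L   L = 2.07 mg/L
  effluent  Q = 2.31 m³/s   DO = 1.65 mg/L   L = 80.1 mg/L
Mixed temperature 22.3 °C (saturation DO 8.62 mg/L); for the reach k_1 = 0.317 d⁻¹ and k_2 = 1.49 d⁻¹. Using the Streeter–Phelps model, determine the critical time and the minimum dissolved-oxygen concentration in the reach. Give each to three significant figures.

Mixed DO = (13.8×6.92 + 2.31×1.65)/(13.8+2.31) = 99.31/16.11 = 6.164 mg/L.
Mixed L₀ = (13.8×2.07 + 2.31×80.1)/(16.11) = 213.6/16.11 = 13.26 mg/L.
Initial deficit D₀ = C_s − DO₀ = 8.62 − 6.164 = 2.456 mg/L.
t_c = (1/1.173) ln[(1.49/0.317)(1 − 2.456×1.173/(0.317×13.26))] = 0.8525 × ln(1.479) = 0.3336 d.
D_c = (0.317/1.49) × 13.26 × e^(−0.317×0.3336) = 0.2128 × 13.26 × 0.8996 = 2.538 mg/L.
Minimum DO = 8.62 − 2.538 = 6.082 mg/L.

t_c ≈ 0.334 d; minimum DO ≈ 6.08 mg/L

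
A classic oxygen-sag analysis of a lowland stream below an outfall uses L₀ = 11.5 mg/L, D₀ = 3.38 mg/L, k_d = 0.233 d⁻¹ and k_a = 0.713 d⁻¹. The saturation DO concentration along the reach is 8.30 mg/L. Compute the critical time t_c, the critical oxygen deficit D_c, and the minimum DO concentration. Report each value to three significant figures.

t_c = [1/(k_a−k_d)] ln[(k_a/k_d)(1 − D₀(k_a−k_d)/(k_d L₀))]
= [1/(0.713−0.233)] ln[(0.713/0.233)(1 − 3.38×0.4800/(0.233×11.5))]
= (1/0.4800) ln[3.060 × 0.3945] = 2.083 × ln(1.207) = 2.083 × 0.1883 = 0.3924 d.
L(t_c) = L₀ e^(−k_d t_c) = 11.5 × 0.9126 = 10.50 mg/L, and at the critical point k_a D_c = k_d L, so D_c = (0.233/0.713) × 10.50 = 3.430 mg/L.
Minimum DO = C_s − D_c = 8.30 − 3.430 = 4.870 mg/L.

t_c ≈ 0.392 d; D_c ≈ 3.43 mg/L; min DO ≈ 4.87 mg/L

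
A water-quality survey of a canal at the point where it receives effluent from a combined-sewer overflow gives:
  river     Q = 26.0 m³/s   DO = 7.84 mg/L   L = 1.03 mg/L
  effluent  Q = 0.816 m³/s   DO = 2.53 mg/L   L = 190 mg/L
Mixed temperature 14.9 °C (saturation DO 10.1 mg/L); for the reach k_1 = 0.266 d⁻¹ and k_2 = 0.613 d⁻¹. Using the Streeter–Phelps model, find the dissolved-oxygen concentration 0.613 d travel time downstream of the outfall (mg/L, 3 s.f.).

Mixed DO = (26.0×7.84 + 0.816×2.53)/(26.0+0.816) = 205.9/26.82 = 7.678 mg/L.
Mixed L₀ = (26.0×1.03 + 0.816×190)/(26.82) = 181.8/26.82 = 6.780 mg/L.
Initial deficit D₀ = C_s − DO₀ = 10.1 − 7.678 = 2.422 mg/L.
D(0.613) = [0.266×6.780/(0.613−0.266)](e^(−0.266×0.613) − e^(−0.613×0.613)) + 2.422 e^(−0.613×0.613)
= 5.198 × (0.8495 − 0.6868) + 2.422 × 0.6868 = 2.509 mg/L.
DO = 10.1 − 2.509 = 7.591 mg/L.

DO ≈ 7.59 mg/L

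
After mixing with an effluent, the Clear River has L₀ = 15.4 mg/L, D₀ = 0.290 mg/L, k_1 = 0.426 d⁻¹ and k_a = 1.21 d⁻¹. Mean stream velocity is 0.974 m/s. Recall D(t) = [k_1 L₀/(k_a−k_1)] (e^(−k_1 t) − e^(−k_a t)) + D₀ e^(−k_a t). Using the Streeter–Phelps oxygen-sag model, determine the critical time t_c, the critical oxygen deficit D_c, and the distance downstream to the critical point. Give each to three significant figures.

t_c ≈ 1.29 d; D_c ≈ 3.13 mg/L; x_c ≈ 108 km

At the critical point dD/dt = 0, so k_1 L₀ e^(−k_1 t) = k_a D. Substituting D(t) from the Streeter–Phelps equation and solving for t gives
t_c = ln[(k_a/k_1)(1 − D₀(k_a−k_1)/(k_1 L₀))] / (k_a−k_1).
Here k_a−k_1 = 0.7840 d⁻¹ and 1 − D₀(k_a−k_1)/(k_1 L₀) = 1 − 0.290×0.7840/(0.426×15.4) = 0.9653, so
t_c = ln(2.840 × 0.9653) / 0.7840 = 1.009 / 0.7840 = 1.287 d.
D_c = (k_1/k_a) L₀ e^(−k_1 t_c) = (0.426/1.21) × 15.4 × e^(−0.426×1.287) = 0.3521 × 15.4 × 0.5781 = 3.134 mg/L.
x_c = v t_c = 0.974 m/s × 1.287 d × 86400 s/d = 108300 m ≈ 108 km.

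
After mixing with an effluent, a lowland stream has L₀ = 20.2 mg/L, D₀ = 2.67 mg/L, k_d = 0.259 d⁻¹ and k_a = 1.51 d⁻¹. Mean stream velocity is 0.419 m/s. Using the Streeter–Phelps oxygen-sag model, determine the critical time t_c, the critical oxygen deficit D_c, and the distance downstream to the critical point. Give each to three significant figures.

t_c = [1/(k_a−k_d)] ln[(k_a/k_d)(1 − D₀(k_a−k_d)/(k_d L₀))]
= [1/(1.51−0.259)] ln[(1.51/0.259)(1 − 2.67×1.251/(0.259×20.2))]
= (1/1.251) ln[5.830 × 0.3616] = 0.7994 × ln(2.108) = 0.7994 × 0.7457 = 0.5961 d.
D_c = (k_d/k_a) L₀ e^(−k_d t_c) = (0.259/1.51) × 20.2 × e^(−0.259×0.5961) = 0.1715 × 20.2 × 0.8569 = 2.969 mg/L.
x_c = v t_c = 0.419 m/s × 0.5961 d × 86400 s/d = 21580 m ≈ 21.6 km.

t_c ≈ 0.596 d; D_c ≈ 2.97 mg/L; x_c ≈ 21.6 km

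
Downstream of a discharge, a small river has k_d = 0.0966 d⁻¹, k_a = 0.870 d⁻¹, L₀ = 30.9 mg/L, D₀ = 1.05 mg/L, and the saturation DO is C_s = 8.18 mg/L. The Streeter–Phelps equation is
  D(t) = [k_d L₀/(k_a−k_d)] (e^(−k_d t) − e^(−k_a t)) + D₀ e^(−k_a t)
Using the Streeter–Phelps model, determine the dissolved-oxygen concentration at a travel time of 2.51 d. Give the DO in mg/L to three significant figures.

k_d L₀/(k_a−k_d) = 0.0966×30.9/(0.870−0.0966) = 2.985/0.7734 = 3.860 mg/L.
e^(−k_d t) = e^(−0.0966×2.510) = 0.7847; e^(−k_a t) = e^(−0.870×2.510) = 0.1126.
D = 3.860 × (0.7847 − 0.1126) + 1.05 × 0.1126 = 2.594 + 0.1183 = 2.712 mg/L.
DO = C_s − D = 8.18 − 2.712 = 5.468 mg/L.

DO ≈ 5.47 mg/L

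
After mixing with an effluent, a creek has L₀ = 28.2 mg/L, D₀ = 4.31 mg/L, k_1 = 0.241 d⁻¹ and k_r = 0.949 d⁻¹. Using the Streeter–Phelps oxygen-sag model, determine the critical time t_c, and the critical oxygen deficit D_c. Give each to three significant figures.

t_c ≈ 1.09 d; D_c ≈ 5.50 mg/L

At the critical point dD/dt = 0, so k_1 L₀ e^(−k_1 t) = k_r D. Substituting D(t) from the Streeter–Phelps equation and solving for t gives
t_c = ln[(k_r/k_1)(1 − D₀(k_r−k_1)/(k_1 L₀))] / (k_r−k_1).
Here k_r−k_1 = 0.7080 d⁻¹ and 1 − D₀(k_r−k_1)/(k_1 L₀) = 1 − 4.31×0.7080/(0.241×28.2) = 0.5510, so
t_c = ln(3.938 × 0.5510) / 0.7080 = 0.7746 / 0.7080 = 1.094 d.
D_c = (k_1/k_r) L₀ e^(−k_1 t_c) = (0.241/0.949) × 28.2 × e^(−0.241×1.094) = 0.2540 × 28.2 × 0.7682 = 5.502 mg/L.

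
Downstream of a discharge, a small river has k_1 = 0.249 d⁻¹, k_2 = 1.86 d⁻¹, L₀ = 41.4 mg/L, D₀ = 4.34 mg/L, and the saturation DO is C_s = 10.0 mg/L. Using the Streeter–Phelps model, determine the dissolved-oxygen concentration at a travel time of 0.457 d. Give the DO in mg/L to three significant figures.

k_1 L₀/(k_2−k_1) = 0.249×41.4/(1.86−0.249) = 10.31/1.611 = 6.399 mg/L.
e^(−k_1 t) = e^(−0.249×0.4570) = 0.8924; e^(−k_2 t) = e^(−1.86×0.4570) = 0.4274.
D = 6.399 × (0.8924 − 0.4274) + 4.34 × 0.4274 = 2.976 + 1.855 = 4.831 mg/L.
DO = C_s − D = 10.0 − 4.831 = 5.169 mg/L.

DO ≈ 5.17 mg/L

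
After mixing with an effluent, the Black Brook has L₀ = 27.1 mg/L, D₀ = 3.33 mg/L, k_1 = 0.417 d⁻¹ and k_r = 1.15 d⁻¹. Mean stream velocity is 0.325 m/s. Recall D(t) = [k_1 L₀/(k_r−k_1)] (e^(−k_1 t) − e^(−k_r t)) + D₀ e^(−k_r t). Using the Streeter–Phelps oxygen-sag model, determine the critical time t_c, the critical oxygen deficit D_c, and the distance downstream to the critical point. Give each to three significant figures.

t_c ≈ 1.05 d; D_c ≈ 6.34 mg/L; x_c ≈ 29.5 km

t_c = [1/(k_r−k_1)] ln[(k_r/k_1)(1 − D₀(k_r−k_1)/(k_1 L₀))]
= [1/(1.15−0.417)] ln[(1.15/0.417)(1 − 3.33×0.7330/(0.417×27.1))]
= (1/0.7330) ln[2.758 × 0.7840] = 1.364 × ln(2.162) = 1.364 × 0.7711 = 1.052 d.
L(t_c) = L₀ e^(−k_1 t_c) = 27.1 × 0.6449 = 17.48 mg/L, and at the critical point k_r D_c = k_1 L, so D_c = (0.417/1.15) × 17.48 = 6.337 mg/L.
x_c = v t_c = 0.325 m/s × 1.052 d × 86400 s/d = 29540 m ≈ 29.5 km.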